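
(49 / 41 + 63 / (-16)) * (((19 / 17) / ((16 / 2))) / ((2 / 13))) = -444353 / 178432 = -2.49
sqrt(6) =2.45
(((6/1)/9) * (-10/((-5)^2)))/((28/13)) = -13/105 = -0.12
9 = 9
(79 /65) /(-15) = -0.08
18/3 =6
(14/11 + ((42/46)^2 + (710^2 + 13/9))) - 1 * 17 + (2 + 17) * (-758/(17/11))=440495066239/890307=494767.61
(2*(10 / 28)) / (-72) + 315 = 158755 / 504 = 314.99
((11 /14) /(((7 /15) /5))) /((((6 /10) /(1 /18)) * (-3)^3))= -0.03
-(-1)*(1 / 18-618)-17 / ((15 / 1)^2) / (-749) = -69426047 / 112350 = -617.94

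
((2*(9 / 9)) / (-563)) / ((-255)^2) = -2 / 36609075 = -0.00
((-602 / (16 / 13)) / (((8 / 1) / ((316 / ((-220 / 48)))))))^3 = 797580599795047341 / 10648000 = 74904263692.25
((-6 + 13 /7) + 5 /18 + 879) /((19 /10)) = 551335 /1197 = 460.60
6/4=1.50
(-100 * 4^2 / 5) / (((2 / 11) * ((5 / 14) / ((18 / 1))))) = -88704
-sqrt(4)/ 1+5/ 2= 1/ 2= 0.50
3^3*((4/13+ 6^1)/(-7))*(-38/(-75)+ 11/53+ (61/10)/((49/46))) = -156.70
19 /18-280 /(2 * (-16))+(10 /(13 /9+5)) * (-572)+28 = -887171 /1044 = -849.78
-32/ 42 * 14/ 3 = -32/ 9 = -3.56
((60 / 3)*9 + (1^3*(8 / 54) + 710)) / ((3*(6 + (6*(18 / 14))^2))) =588833 / 130005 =4.53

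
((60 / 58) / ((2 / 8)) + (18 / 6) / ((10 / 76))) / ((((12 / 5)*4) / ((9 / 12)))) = 2.10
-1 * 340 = -340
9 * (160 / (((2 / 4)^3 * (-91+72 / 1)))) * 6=-69120 / 19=-3637.89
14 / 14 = 1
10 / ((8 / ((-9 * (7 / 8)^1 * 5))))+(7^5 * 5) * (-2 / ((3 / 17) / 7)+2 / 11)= -6651546.79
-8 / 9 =-0.89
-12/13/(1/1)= -12/13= -0.92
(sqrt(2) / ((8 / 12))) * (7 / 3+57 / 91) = 404 * sqrt(2) / 91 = 6.28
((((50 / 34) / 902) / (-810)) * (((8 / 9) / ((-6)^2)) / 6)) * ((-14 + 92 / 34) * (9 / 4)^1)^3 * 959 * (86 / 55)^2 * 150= 217889710080 / 4557824491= 47.81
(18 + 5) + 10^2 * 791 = 79123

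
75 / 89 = 0.84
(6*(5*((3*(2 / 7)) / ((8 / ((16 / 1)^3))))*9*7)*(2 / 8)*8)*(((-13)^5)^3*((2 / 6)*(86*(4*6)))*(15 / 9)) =-97364904819686389968076800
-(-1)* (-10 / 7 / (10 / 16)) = -16 / 7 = -2.29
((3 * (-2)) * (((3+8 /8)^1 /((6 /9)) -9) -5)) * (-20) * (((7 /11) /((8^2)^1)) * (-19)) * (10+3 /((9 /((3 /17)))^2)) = 5766215 /3179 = 1813.85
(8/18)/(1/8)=32/9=3.56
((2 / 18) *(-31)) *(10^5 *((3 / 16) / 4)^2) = -756.84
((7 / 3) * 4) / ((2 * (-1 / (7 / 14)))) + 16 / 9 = -5 / 9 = -0.56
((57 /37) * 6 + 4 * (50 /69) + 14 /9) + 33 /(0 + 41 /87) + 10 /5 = 26918255 /314019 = 85.72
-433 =-433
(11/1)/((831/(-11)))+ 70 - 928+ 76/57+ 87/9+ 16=-690682/831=-831.15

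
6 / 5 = 1.20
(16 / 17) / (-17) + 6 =1718 / 289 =5.94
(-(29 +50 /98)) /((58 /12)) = -8676 /1421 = -6.11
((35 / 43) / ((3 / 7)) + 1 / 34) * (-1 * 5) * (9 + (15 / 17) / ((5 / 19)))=-1480325 / 12427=-119.12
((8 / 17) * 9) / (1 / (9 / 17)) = 648 / 289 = 2.24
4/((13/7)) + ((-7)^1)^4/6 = 31381/78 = 402.32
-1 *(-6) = 6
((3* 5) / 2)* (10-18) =-60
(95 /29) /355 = 19 /2059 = 0.01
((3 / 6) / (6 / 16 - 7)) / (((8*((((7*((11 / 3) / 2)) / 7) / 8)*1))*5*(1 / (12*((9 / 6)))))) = -432 / 2915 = -0.15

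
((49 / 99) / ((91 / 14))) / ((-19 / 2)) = -0.01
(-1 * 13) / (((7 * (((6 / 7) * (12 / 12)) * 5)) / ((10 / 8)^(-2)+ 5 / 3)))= -2249 / 2250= -1.00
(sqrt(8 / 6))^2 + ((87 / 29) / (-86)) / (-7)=2417 / 1806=1.34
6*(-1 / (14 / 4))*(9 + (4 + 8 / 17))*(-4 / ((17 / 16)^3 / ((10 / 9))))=150077440 / 1753941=85.57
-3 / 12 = -1 / 4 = -0.25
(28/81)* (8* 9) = 224/9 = 24.89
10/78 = 5/39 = 0.13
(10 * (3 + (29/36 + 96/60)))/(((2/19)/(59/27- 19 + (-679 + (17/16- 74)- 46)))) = -6506924851/15552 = -418397.95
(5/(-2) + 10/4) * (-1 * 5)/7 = 0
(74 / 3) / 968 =37 / 1452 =0.03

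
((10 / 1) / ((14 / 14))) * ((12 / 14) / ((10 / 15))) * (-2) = -180 / 7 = -25.71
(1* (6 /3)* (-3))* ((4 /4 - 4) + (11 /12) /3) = 97 /6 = 16.17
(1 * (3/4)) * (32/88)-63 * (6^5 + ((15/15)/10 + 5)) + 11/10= -26961436/55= -490207.93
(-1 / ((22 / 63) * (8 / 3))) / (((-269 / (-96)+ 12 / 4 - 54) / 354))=57348 / 7271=7.89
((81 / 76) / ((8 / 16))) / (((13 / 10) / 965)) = 390825 / 247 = 1582.29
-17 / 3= -5.67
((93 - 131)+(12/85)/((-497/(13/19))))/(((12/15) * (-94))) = 15250523/30179828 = 0.51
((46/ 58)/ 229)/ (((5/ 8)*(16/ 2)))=23/ 33205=0.00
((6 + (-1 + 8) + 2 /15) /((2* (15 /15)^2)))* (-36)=-236.40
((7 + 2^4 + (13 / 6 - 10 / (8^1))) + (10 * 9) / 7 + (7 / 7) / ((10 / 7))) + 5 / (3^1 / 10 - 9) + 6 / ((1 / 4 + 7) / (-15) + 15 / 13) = 292054813 / 6370140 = 45.85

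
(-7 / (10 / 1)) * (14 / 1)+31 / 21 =-874 / 105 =-8.32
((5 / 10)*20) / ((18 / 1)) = 5 / 9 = 0.56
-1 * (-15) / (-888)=-5 / 296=-0.02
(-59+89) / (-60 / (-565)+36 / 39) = 7345 / 252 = 29.15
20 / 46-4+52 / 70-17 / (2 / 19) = -164.32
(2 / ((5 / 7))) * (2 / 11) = 28 / 55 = 0.51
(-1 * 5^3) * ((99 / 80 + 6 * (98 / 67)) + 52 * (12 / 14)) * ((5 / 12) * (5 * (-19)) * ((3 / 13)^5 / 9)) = 218883313125 / 11144730688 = 19.64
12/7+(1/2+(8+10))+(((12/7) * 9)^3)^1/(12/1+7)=2782897/13034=213.51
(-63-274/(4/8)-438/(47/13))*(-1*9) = 6589.34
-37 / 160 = -0.23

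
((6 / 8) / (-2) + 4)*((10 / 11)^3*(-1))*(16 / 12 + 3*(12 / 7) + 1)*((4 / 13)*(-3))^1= 2276500 / 121121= 18.80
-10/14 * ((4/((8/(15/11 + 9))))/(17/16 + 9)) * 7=-4560/1771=-2.57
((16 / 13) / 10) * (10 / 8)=2 / 13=0.15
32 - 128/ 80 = 152/ 5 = 30.40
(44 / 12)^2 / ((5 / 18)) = 242 / 5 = 48.40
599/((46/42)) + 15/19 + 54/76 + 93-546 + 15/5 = 4527/46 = 98.41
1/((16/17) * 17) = 1/16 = 0.06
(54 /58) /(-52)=-27 /1508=-0.02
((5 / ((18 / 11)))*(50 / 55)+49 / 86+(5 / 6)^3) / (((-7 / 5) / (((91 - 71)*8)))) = -3646700 / 8127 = -448.71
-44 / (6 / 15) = -110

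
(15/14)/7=15/98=0.15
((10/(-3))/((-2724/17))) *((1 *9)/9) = 85/4086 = 0.02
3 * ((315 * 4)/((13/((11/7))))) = 5940/13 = 456.92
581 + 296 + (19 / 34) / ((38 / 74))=29855 / 34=878.09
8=8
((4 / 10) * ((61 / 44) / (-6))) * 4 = -61 / 165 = -0.37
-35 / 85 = -7 / 17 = -0.41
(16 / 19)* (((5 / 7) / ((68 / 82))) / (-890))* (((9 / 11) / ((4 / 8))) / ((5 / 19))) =-0.01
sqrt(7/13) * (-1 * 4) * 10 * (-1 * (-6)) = -240 * sqrt(91)/13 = -176.11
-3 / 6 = -1 / 2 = -0.50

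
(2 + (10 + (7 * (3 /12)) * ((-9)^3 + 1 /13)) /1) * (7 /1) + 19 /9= -1034654 /117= -8843.20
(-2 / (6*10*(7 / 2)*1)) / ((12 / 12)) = -1 / 105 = -0.01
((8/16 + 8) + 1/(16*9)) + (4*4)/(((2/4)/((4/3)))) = 51.17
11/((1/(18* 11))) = 2178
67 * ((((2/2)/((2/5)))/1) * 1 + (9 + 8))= 2613/2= 1306.50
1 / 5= 0.20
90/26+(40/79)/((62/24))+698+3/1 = 704.66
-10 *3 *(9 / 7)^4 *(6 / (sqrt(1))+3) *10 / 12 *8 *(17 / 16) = -25095825 / 4802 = -5226.12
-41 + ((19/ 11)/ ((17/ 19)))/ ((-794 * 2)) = -12175557/ 296956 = -41.00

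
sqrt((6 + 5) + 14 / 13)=sqrt(2041) / 13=3.48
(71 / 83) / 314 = 71 / 26062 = 0.00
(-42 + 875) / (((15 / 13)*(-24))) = -10829 / 360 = -30.08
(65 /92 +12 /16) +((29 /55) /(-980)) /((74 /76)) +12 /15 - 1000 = -11441355294 /11467225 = -997.74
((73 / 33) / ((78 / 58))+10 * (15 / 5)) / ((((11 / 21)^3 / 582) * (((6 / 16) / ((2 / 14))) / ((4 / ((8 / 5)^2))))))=14518157325 / 190333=76277.67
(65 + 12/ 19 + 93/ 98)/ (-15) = -123973/ 27930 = -4.44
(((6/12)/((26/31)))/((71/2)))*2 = 31/923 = 0.03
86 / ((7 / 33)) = 2838 / 7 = 405.43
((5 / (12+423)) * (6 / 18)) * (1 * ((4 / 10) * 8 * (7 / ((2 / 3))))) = 56 / 435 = 0.13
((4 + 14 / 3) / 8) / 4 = 13 / 48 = 0.27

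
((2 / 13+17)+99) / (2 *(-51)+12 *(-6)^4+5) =302 / 40183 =0.01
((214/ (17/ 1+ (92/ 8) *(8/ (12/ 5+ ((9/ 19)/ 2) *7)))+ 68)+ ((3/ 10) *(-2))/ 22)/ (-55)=-1.33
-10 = -10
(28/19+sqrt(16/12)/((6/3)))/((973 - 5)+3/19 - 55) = 19 * sqrt(3)/52050+14/8675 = 0.00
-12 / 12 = -1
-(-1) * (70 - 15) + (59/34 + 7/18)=8740/153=57.12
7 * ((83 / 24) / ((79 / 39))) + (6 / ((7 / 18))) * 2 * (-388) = -52913785 / 4424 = -11960.62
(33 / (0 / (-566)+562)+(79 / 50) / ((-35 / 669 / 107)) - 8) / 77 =-796488071 / 18932375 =-42.07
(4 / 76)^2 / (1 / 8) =8 / 361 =0.02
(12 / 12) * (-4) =-4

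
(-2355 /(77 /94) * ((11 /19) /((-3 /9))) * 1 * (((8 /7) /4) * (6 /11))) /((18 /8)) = 345.86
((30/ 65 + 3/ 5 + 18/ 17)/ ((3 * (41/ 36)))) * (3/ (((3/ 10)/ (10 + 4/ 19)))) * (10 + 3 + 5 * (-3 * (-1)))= 305452224/ 172159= 1774.24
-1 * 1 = -1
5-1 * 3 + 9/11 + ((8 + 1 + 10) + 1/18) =21.87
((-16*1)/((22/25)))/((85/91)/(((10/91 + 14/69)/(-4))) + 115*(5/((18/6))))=-29460/291203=-0.10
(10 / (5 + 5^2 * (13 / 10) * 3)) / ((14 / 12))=24 / 287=0.08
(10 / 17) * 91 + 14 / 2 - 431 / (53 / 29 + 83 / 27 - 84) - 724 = -692816545 / 1052878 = -658.02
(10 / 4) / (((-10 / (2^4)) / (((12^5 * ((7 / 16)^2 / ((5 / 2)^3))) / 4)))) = -381024 / 125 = -3048.19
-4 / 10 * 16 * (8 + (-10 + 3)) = -32 / 5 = -6.40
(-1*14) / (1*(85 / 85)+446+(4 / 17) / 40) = -2380 / 75991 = -0.03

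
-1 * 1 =-1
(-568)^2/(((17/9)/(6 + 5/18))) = 18228256/17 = 1072250.35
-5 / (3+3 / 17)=-85 / 54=-1.57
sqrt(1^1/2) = sqrt(2)/2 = 0.71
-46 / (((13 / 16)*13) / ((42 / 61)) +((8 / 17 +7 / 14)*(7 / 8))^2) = -71468544 / 24954989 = -2.86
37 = 37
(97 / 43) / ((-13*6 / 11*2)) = -1067 / 6708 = -0.16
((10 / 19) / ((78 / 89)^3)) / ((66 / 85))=299611825 / 297544104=1.01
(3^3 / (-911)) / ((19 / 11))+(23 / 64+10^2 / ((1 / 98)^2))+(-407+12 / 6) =1063459800219 / 1107776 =959995.34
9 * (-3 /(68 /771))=-20817 /68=-306.13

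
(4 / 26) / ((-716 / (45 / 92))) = -45 / 428168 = -0.00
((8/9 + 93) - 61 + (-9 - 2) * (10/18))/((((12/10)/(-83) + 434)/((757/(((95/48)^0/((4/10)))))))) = 15142271/810468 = 18.68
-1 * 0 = 0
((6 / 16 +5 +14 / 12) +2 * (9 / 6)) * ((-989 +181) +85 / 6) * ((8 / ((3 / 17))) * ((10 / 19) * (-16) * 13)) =19284053360 / 513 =37590747.29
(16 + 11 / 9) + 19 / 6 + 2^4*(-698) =-200657 / 18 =-11147.61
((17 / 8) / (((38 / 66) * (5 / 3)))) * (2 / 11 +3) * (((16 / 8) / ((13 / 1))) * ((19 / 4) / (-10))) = -0.51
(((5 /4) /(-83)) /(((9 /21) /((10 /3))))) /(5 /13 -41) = 2275 /788832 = 0.00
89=89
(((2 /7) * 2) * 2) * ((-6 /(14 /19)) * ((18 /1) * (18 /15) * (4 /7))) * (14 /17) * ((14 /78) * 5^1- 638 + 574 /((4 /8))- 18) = -2524518144 /54145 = -46625.14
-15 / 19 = -0.79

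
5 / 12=0.42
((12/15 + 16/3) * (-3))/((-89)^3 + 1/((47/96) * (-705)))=0.00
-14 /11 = -1.27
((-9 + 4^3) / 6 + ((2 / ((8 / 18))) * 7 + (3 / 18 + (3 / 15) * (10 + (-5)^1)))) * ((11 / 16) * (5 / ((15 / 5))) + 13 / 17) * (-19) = -7434871 / 4896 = -1518.56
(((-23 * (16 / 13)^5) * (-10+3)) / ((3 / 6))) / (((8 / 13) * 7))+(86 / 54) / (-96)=15626748581 / 74030112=211.09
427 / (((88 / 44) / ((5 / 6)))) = 2135 / 12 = 177.92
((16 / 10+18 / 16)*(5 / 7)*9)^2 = 962361 / 3136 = 306.88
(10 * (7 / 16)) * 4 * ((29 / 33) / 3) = 1015 / 198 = 5.13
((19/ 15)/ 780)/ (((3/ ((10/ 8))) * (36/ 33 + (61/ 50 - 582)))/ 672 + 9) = 4180/ 17837001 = 0.00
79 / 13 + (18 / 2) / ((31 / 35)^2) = 219244 / 12493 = 17.55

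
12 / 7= 1.71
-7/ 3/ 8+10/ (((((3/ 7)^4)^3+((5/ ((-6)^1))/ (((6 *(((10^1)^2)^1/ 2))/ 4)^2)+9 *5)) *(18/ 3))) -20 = -2043747569545216613/ 100902737597839176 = -20.25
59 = 59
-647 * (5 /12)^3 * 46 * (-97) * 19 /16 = 247989.76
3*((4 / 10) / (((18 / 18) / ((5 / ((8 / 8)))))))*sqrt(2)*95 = 570*sqrt(2) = 806.10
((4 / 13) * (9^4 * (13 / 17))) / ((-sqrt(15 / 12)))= -52488 * sqrt(5) / 85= -1380.79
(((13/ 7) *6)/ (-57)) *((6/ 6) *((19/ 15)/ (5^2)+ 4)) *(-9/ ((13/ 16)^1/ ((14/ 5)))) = 24.56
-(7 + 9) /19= -16 /19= -0.84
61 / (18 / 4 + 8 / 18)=1098 / 89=12.34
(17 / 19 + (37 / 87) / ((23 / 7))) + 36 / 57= 62950 / 38019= 1.66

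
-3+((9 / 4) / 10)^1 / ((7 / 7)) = -111 / 40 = -2.78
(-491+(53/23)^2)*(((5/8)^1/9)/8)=-4.22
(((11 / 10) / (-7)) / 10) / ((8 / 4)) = -11 / 1400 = -0.01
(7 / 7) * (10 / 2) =5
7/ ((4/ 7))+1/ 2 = 51/ 4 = 12.75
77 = 77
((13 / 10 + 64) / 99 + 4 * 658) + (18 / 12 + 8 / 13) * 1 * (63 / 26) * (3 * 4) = 450761327 / 167310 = 2694.17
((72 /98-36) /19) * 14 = -3456 /133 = -25.98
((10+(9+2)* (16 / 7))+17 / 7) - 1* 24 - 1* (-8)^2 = -353 / 7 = -50.43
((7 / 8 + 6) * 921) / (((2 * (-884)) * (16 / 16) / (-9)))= 455895 / 14144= 32.23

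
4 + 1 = 5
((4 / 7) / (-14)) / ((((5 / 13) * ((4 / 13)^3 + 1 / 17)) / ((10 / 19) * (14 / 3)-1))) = -80599142 / 45875025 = -1.76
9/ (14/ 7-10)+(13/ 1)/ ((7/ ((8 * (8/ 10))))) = 3013/ 280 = 10.76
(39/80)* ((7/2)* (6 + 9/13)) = 11.42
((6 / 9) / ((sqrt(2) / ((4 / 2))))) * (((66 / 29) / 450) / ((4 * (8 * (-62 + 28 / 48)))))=-sqrt(2) / 582900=-0.00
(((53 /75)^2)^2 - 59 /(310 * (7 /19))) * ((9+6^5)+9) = -1588832607643 /762890625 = -2082.65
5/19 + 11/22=29/38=0.76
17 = 17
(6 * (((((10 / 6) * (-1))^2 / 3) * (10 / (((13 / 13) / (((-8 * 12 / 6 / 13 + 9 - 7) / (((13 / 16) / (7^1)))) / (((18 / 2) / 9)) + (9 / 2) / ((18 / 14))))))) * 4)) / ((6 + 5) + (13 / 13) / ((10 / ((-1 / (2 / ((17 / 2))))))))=45640000 / 214461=212.81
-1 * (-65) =65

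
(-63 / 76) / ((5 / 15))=-189 / 76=-2.49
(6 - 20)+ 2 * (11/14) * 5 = -43/7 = -6.14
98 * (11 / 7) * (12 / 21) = 88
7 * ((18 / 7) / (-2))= -9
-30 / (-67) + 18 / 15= 552 / 335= 1.65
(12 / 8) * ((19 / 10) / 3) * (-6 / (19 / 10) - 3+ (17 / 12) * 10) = 913 / 120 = 7.61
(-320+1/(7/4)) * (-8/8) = 2236/7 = 319.43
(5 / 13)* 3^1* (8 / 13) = 120 / 169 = 0.71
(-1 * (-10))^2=100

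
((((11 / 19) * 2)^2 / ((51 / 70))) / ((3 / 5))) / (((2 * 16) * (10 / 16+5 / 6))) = 1210 / 18411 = 0.07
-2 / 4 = -1 / 2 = -0.50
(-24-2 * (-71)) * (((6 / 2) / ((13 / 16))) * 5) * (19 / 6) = 89680 / 13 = 6898.46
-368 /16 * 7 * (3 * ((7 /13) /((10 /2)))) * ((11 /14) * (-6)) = 15939 /65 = 245.22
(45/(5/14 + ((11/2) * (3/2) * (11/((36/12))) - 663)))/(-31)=1260/548917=0.00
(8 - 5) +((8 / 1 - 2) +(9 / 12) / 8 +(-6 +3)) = 195 / 32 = 6.09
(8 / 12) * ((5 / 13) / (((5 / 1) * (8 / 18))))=3 / 26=0.12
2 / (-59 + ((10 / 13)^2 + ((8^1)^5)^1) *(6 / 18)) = 338 / 1835993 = 0.00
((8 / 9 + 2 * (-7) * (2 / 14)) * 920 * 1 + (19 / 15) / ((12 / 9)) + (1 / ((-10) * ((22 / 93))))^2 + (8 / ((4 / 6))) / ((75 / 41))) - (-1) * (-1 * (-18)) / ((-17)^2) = -1014.47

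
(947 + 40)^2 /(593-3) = 974169 /590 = 1651.13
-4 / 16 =-0.25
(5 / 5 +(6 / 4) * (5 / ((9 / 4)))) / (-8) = -13 / 24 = -0.54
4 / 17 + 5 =89 / 17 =5.24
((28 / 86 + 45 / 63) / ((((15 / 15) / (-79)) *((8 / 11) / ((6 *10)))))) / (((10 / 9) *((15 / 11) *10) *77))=-2447973 / 421400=-5.81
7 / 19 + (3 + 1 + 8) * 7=1603 / 19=84.37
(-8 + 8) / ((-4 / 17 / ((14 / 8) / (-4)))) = 0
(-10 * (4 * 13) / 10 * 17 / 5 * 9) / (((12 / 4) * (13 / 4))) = -816 / 5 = -163.20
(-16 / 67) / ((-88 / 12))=24 / 737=0.03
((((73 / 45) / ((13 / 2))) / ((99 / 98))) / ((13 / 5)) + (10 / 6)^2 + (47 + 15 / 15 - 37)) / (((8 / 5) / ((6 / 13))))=2611190 / 652509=4.00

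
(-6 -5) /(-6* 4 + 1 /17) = 0.46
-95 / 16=-5.94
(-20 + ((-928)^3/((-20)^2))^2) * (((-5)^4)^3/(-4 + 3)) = -974558529121517187500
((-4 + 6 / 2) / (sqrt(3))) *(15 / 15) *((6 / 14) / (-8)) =sqrt(3) / 56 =0.03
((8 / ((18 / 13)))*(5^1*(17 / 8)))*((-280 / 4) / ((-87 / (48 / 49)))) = 88400 / 1827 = 48.39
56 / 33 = 1.70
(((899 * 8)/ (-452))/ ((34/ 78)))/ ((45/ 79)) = -1846546/ 28815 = -64.08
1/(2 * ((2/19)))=19/4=4.75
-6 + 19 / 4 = -5 / 4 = -1.25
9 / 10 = 0.90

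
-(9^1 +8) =-17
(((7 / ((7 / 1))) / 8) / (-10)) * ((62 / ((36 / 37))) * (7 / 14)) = -1147 / 2880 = -0.40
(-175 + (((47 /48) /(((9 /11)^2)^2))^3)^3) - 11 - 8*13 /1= 845.31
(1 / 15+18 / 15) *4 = 76 / 15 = 5.07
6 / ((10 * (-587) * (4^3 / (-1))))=3 / 187840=0.00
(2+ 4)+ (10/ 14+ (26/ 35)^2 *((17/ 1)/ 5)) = 52617/ 6125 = 8.59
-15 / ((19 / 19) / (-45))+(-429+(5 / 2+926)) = 2349 / 2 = 1174.50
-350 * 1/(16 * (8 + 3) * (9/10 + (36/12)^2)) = -875/4356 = -0.20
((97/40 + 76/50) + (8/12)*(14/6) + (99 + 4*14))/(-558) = -288901/1004400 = -0.29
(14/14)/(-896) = -1/896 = -0.00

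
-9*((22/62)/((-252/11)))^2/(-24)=14641/162739584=0.00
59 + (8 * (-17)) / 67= 3817 / 67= 56.97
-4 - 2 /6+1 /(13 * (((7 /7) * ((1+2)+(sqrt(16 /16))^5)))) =-673 /156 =-4.31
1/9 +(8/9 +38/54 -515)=-13859/27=-513.30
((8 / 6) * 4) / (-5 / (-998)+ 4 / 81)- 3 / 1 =417945 / 4397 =95.05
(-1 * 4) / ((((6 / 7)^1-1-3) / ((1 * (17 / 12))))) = 1.80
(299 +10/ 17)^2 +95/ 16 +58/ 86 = 17847105173/ 198832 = 89759.72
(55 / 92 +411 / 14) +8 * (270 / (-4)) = -328469 / 644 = -510.05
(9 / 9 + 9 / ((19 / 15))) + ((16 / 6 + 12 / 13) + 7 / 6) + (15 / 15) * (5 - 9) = 8.86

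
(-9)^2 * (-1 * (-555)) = 44955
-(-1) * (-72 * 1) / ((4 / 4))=-72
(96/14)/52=12/91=0.13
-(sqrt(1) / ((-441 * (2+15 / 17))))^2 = -289 / 466948881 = -0.00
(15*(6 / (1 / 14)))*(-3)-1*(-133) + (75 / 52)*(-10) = -95197 / 26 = -3661.42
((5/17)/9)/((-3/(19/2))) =-95/918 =-0.10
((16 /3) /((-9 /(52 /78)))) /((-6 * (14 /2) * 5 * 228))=4 /484785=0.00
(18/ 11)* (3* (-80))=-392.73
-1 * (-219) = 219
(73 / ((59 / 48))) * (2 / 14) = 8.48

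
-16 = -16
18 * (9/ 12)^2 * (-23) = -1863/ 8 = -232.88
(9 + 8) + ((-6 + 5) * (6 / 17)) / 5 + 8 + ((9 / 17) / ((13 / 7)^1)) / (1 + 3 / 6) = 27757 / 1105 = 25.12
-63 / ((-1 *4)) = 63 / 4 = 15.75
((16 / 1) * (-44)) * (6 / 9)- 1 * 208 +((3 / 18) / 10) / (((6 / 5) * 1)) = -48767 / 72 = -677.32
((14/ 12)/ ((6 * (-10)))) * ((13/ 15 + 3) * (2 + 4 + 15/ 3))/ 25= -2233/ 67500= -0.03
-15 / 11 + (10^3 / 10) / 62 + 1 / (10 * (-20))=16659 / 68200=0.24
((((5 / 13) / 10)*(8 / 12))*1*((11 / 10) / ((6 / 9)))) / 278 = 11 / 72280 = 0.00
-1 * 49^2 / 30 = -2401 / 30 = -80.03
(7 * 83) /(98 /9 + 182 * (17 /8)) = 2988 /2045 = 1.46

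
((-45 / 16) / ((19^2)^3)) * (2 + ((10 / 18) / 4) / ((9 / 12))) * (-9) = 885 / 752734096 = 0.00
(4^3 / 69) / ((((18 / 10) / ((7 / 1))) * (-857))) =-2240 / 532197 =-0.00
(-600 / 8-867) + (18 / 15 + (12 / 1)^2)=-3984 / 5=-796.80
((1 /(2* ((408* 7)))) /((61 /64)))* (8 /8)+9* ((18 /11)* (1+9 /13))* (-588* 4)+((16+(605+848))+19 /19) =-57149.08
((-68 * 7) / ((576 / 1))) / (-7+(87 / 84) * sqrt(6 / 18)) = 24157 * sqrt(3) / 4118652+40817 / 343221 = 0.13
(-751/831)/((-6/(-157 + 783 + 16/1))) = 80357/831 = 96.70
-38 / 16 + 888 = 885.62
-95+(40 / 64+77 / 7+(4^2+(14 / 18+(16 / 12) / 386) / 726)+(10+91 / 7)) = -44.37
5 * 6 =30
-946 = -946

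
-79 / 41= -1.93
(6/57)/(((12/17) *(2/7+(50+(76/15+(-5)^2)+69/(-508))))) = 151130/81296269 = 0.00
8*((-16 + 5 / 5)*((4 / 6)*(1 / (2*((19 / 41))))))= -1640 / 19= -86.32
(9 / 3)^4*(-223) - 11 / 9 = -18064.22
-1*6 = -6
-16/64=-1/4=-0.25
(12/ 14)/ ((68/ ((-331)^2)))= 328683/ 238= 1381.02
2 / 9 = 0.22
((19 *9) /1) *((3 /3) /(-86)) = -171 /86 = -1.99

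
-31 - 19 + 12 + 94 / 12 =-181 / 6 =-30.17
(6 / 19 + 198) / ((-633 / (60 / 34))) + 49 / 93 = -164743 / 6338229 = -0.03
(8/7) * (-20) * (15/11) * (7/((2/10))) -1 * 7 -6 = -12143/11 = -1103.91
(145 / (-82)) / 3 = -145 / 246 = -0.59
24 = 24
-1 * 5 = -5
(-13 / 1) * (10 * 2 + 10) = -390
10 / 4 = 5 / 2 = 2.50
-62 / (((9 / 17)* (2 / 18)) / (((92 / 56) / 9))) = -12121 / 63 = -192.40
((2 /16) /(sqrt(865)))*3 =3*sqrt(865) /6920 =0.01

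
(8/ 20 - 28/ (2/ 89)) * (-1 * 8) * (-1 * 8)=-398592/ 5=-79718.40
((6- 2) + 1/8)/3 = 11/8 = 1.38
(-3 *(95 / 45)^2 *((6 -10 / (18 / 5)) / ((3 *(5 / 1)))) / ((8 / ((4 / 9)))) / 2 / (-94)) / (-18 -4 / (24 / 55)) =-10469 / 335092140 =-0.00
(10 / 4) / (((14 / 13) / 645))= 41925 / 28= 1497.32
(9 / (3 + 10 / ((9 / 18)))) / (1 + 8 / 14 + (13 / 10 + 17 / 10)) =63 / 736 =0.09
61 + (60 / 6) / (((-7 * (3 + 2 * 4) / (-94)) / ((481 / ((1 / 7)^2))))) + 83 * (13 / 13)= 3166564 / 11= 287869.45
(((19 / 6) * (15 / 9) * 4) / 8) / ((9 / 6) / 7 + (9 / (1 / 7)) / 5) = 3325 / 16146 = 0.21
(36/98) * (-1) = -18/49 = -0.37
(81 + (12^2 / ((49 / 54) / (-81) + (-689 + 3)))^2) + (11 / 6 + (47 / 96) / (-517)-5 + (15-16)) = 22149466055735607 / 288117708024608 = 76.88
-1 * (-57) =57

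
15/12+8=37/4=9.25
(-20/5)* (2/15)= -8/15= -0.53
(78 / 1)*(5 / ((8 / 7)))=341.25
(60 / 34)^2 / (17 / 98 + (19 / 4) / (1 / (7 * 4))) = 88200 / 3771739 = 0.02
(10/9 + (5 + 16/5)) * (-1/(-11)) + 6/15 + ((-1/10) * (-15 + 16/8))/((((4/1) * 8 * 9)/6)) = 1.27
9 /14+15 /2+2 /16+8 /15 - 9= -167 /840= -0.20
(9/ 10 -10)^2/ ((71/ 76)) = 157339/ 1775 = 88.64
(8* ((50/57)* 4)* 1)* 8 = 12800/57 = 224.56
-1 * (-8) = 8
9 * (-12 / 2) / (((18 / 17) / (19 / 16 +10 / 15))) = -1513 / 16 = -94.56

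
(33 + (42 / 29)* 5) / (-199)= -1167 / 5771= -0.20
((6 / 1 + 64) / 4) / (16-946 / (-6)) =105 / 1042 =0.10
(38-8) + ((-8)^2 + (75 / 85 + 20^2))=8413 / 17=494.88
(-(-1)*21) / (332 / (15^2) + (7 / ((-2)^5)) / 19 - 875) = -2872800 / 119499719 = -0.02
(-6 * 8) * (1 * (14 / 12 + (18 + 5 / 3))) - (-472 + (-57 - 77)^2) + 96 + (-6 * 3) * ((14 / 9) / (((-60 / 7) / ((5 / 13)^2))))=-9322471 / 507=-18387.52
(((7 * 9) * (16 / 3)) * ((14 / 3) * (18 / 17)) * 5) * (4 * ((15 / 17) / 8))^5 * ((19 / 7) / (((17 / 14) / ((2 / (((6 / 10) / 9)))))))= 3817681875000 / 410338673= 9303.73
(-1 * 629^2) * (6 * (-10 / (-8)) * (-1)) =5934615 / 2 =2967307.50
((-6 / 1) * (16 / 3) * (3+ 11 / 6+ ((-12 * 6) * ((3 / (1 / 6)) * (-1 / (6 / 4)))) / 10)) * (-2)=87584 / 15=5838.93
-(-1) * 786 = 786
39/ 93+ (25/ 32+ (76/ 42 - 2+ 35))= 36.01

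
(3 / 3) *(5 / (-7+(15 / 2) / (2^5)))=-320 / 433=-0.74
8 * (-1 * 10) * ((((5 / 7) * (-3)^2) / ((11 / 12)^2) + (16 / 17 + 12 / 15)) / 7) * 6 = -64910976 / 100793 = -644.00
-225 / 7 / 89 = -0.36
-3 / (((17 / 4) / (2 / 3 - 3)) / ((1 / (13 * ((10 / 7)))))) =98 / 1105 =0.09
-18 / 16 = -9 / 8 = -1.12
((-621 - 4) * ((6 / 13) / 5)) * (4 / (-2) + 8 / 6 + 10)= -7000 / 13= -538.46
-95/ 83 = -1.14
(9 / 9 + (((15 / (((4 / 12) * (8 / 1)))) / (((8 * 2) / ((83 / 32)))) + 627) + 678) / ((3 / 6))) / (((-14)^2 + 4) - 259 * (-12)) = 5351063 / 6774784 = 0.79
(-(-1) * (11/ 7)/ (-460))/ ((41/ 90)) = -99/ 13202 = -0.01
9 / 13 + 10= 139 / 13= 10.69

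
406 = 406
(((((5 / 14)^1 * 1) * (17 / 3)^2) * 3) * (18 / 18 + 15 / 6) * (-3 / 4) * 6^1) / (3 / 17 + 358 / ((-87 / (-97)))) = -1.36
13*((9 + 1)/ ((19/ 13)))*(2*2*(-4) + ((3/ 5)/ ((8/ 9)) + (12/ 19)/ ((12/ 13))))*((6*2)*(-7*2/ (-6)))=-36463.27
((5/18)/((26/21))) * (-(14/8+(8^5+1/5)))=-4587793/624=-7352.23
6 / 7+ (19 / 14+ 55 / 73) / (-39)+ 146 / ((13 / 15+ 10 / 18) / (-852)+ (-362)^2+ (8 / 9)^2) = 5032328456066 / 6258026345389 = 0.80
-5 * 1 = -5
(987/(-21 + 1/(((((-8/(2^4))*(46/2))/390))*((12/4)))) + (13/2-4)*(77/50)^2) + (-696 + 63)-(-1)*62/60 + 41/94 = -68740730573/104763000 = -656.15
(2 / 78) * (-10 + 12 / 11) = -98 / 429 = -0.23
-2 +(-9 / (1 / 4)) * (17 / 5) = -622 / 5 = -124.40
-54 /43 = -1.26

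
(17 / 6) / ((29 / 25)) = 425 / 174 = 2.44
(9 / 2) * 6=27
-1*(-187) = 187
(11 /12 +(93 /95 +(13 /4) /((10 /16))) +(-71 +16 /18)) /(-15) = 215513 /51300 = 4.20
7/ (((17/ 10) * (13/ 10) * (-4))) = -175/ 221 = -0.79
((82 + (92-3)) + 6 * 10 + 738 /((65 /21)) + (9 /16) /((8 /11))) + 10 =3995299 /8320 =480.20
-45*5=-225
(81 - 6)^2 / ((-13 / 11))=-61875 / 13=-4759.62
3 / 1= 3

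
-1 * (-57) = 57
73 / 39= 1.87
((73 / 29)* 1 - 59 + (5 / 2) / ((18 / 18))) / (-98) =3131 / 5684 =0.55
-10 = -10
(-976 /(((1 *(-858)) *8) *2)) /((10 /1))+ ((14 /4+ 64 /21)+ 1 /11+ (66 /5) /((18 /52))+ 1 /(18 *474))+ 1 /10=44.88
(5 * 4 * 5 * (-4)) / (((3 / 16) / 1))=-6400 / 3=-2133.33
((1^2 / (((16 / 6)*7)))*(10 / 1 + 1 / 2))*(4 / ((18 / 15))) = 15 / 8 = 1.88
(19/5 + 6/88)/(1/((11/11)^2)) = 851/220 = 3.87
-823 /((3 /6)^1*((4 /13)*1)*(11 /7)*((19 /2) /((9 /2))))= -674037 /418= -1612.53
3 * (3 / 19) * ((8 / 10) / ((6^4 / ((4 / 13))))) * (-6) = -2 / 3705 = -0.00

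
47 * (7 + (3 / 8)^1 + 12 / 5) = 18377 / 40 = 459.42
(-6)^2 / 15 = 12 / 5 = 2.40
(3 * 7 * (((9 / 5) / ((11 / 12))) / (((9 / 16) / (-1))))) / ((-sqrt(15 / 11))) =1344 * sqrt(165) / 275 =62.78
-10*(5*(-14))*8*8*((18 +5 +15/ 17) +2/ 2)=18950400/ 17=1114729.41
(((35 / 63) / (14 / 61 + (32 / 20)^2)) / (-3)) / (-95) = 0.00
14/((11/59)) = 826/11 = 75.09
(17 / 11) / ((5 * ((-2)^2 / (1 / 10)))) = 17 / 2200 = 0.01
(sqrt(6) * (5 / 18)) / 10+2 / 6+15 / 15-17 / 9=-5 / 9+sqrt(6) / 36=-0.49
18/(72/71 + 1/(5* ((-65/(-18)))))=23075/1371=16.83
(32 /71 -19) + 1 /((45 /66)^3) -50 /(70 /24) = -54577069 /1677375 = -32.54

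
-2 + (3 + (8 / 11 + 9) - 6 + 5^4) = 6927 / 11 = 629.73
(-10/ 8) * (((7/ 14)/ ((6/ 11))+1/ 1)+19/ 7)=-1945/ 336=-5.79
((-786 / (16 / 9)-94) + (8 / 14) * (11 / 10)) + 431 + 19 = -23939 / 280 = -85.50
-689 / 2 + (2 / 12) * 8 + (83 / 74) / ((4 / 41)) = -294523 / 888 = -331.67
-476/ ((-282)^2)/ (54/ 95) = -0.01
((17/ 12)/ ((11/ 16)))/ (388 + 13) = 68/ 13233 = 0.01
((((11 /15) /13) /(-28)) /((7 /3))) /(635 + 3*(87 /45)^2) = -15 /11226488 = -0.00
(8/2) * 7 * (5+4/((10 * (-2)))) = 672/5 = 134.40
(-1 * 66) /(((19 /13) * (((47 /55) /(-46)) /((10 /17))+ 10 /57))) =-65122200 /207457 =-313.91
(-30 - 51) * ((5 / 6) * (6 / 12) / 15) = -9 / 4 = -2.25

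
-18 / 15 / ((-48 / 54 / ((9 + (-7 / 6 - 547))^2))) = 6279135 / 16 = 392445.94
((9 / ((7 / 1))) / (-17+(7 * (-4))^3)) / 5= -1 / 85435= -0.00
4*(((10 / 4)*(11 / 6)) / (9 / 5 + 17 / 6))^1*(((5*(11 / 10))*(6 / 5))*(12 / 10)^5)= 5645376 / 86875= 64.98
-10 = -10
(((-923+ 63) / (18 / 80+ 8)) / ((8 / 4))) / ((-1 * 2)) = 8600 / 329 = 26.14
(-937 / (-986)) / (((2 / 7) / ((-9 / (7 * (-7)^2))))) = -8433 / 96628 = -0.09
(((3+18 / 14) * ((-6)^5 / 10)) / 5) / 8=-2916 / 35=-83.31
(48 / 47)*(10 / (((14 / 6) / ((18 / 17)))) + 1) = 31632 / 5593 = 5.66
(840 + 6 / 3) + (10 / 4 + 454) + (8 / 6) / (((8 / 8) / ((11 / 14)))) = 54581 / 42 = 1299.55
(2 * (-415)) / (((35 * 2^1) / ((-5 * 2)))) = 830 / 7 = 118.57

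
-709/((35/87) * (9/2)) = -41122/105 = -391.64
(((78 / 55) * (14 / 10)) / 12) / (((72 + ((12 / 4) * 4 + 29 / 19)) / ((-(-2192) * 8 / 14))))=83296 / 34375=2.42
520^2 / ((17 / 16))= 4326400 / 17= 254494.12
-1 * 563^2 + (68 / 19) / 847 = -5100982049 / 16093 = -316969.00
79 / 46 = 1.72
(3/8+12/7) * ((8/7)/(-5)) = -0.48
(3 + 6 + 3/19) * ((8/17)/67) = 1392/21641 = 0.06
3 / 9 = 1 / 3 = 0.33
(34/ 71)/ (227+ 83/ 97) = 1649/ 784621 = 0.00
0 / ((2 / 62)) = 0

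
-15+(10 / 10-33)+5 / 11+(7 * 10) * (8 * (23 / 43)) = 119664 / 473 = 252.99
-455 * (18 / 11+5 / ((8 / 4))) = -41405 / 22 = -1882.05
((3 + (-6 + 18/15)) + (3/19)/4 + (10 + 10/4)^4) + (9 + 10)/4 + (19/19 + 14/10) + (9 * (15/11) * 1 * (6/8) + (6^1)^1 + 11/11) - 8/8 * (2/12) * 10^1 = 1225608931/50160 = 24433.99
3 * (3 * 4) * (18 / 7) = 648 / 7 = 92.57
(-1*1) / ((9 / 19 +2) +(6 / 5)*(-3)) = 95 / 107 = 0.89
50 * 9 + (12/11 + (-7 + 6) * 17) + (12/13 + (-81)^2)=1000430/143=6996.01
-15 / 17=-0.88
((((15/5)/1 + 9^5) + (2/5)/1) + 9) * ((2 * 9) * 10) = 10631052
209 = 209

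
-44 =-44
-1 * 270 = -270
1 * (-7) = -7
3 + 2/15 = 47/15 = 3.13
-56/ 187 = -0.30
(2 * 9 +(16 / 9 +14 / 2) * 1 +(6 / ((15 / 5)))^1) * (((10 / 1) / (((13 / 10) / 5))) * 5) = 5534.19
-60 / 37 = -1.62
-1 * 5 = -5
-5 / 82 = -0.06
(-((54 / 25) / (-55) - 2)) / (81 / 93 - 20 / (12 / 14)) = -260772 / 2872375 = -0.09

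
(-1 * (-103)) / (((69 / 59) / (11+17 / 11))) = 12154 / 11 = 1104.91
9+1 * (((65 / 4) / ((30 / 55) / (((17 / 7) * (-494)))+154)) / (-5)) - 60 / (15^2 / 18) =118899371 / 28452340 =4.18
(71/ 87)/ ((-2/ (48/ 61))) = -568/ 1769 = -0.32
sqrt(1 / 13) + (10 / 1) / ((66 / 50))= sqrt(13) / 13 + 250 / 33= 7.85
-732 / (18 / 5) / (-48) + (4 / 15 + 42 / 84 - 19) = -5039 / 360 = -14.00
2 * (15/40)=3/4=0.75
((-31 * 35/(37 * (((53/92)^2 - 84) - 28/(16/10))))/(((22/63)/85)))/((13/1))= 5.43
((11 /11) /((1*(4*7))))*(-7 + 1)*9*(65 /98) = -1755 /1372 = -1.28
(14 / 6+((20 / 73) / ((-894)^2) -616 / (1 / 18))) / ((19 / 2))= -323392331756 / 277135083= -1166.91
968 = 968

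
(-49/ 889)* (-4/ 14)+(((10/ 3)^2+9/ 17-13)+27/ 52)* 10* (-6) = 4246301/ 84201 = 50.43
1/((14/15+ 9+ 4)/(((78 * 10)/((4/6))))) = 17550/209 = 83.97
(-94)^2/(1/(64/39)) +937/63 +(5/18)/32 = 14514.98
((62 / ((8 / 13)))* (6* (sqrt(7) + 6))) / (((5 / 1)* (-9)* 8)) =-403 / 40- 403* sqrt(7) / 240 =-14.52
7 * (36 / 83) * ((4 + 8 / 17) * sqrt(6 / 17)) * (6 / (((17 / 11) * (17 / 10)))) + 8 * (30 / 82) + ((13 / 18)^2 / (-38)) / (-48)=70924049 / 24230016 + 12640320 * sqrt(102) / 6932243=21.34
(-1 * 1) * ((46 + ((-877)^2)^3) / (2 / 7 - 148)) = 3184898528699536145 / 1034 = 3080172658316766.10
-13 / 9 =-1.44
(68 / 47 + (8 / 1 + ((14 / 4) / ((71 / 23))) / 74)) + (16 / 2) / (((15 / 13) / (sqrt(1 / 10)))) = 52 * sqrt(10) / 75 + 4673119 / 493876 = 11.65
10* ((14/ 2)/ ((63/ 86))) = 860/ 9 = 95.56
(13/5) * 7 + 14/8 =19.95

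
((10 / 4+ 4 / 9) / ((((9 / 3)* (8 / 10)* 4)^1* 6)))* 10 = 1325 / 2592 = 0.51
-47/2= -23.50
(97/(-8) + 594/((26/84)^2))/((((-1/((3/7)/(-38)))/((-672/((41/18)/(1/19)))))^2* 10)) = 702594710208/37022762569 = 18.98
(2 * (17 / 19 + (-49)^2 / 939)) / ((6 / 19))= 61582 / 2817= 21.86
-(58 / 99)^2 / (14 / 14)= -0.34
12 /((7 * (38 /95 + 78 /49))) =105 /122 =0.86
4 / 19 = 0.21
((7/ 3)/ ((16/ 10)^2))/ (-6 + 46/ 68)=-2975/ 17376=-0.17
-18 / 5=-3.60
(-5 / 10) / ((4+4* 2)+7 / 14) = -1 / 25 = -0.04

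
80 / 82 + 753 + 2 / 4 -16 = 60555 / 82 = 738.48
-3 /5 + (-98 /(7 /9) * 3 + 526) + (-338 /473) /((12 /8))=1042423 /7095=146.92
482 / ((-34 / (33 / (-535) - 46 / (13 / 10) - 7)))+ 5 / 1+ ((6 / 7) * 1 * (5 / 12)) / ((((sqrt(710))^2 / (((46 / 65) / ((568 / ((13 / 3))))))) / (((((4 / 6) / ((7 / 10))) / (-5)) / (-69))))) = 382749184287935 / 630830356884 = 606.74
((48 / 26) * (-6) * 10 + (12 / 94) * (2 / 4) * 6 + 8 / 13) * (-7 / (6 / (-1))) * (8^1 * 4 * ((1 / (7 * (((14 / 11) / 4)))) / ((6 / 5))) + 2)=-5298530 / 2961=-1789.44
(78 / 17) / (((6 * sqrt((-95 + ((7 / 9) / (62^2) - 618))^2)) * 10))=17298 / 161283845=0.00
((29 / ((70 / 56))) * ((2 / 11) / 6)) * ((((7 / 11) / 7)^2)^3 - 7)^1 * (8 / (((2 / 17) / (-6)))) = 195637008576 / 97435855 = 2007.85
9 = 9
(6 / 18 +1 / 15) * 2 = 4 / 5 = 0.80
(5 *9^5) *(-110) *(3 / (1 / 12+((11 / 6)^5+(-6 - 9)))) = -16814005.85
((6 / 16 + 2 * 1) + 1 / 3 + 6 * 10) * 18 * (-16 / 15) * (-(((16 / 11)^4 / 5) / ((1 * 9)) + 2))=1665404104 / 658845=2527.76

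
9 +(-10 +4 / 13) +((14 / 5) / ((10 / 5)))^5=190366 / 40625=4.69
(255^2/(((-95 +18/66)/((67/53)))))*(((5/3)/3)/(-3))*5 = 133120625/165678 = 803.49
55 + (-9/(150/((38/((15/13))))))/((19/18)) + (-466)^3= -12649330359/125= -101194642.87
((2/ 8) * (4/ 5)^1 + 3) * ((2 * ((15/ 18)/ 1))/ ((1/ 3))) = 16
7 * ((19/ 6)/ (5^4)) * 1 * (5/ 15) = 133/ 11250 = 0.01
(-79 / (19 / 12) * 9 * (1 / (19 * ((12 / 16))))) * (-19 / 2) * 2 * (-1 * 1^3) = -11376 / 19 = -598.74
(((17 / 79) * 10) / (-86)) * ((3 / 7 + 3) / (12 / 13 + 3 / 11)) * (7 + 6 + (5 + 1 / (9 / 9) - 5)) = -194480 / 193629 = -1.00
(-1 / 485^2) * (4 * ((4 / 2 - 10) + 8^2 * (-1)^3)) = 288 / 235225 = 0.00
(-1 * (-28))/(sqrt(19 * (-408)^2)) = 7 * sqrt(19)/1938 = 0.02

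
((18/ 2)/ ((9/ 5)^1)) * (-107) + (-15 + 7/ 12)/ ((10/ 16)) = -8371/ 15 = -558.07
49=49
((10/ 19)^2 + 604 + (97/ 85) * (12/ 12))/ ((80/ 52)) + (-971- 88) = -665.48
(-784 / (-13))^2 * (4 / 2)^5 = 19668992 / 169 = 116384.57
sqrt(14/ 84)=0.41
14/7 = 2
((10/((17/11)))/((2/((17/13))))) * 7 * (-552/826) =-15180/767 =-19.79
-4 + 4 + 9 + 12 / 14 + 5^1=104 / 7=14.86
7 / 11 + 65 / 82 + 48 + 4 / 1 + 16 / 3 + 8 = 66.76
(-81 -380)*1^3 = -461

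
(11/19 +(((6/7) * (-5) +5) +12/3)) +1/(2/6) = 1103/133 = 8.29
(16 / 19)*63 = 1008 / 19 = 53.05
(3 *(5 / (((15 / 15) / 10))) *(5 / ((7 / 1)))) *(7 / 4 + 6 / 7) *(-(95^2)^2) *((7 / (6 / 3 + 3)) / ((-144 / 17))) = 2527005640625 / 672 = 3760425060.45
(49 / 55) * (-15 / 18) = -49 / 66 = -0.74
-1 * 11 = -11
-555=-555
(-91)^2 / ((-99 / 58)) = -480298 / 99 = -4851.49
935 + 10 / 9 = 8425 / 9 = 936.11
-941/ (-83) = 941/ 83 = 11.34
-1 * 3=-3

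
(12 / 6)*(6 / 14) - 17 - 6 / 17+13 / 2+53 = 10235 / 238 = 43.00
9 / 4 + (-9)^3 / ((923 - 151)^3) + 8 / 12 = 4025869733 / 1380298944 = 2.92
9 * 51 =459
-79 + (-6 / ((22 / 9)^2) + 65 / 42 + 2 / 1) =-194276 / 2541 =-76.46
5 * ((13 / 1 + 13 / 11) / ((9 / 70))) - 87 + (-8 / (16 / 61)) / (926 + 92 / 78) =1108514773 / 2386560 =464.48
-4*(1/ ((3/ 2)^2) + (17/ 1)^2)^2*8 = -2680898.77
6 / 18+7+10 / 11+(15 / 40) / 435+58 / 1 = 2535793 / 38280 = 66.24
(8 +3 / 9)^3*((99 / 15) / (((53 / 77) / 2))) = 5293750 / 477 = 11098.01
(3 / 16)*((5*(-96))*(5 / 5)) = -90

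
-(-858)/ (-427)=-858/ 427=-2.01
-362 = -362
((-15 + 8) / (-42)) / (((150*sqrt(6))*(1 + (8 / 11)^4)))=14641*sqrt(6) / 101179800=0.00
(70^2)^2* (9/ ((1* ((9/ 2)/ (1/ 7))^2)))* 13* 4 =101920000/ 9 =11324444.44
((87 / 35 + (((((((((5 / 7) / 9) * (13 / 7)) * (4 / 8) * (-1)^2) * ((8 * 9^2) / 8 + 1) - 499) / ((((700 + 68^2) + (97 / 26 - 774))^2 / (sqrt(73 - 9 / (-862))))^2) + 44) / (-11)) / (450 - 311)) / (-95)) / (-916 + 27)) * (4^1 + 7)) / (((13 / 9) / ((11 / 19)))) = 26374566702882084495559184848200655 / 2406596375472382362354453531070817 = 10.96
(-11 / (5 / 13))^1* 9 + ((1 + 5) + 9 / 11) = -13782 / 55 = -250.58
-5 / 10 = -0.50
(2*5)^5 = 100000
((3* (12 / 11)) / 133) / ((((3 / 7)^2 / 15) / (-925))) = -388500 / 209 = -1858.85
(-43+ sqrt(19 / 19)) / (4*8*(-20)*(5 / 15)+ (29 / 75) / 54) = 170100 / 863971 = 0.20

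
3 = 3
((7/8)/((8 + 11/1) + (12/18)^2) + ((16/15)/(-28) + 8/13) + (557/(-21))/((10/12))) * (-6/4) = 243409/5200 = 46.81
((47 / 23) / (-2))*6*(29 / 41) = -4089 / 943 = -4.34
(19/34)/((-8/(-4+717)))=-13547/272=-49.81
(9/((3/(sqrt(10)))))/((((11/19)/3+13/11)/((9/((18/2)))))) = 1881* sqrt(10)/862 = 6.90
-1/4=-0.25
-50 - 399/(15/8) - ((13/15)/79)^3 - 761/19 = -9575026963318/31616125875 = -302.85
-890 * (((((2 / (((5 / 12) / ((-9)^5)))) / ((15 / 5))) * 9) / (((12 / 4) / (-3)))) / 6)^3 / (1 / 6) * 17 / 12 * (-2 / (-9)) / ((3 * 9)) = -177216445359902684.16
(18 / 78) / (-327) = -1 / 1417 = -0.00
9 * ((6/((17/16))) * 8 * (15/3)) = 34560/17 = 2032.94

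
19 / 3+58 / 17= 497 / 51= 9.75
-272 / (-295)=0.92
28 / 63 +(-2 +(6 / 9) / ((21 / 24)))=-50 / 63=-0.79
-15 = -15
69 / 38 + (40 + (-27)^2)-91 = 25833 / 38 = 679.82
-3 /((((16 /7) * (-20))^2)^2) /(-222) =2401 /775946240000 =0.00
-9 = -9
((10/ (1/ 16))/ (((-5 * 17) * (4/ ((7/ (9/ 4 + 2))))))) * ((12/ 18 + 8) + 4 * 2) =-11200/ 867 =-12.92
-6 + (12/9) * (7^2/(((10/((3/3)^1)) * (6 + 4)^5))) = -4499951/750000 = -6.00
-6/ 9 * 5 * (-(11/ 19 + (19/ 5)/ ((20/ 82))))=5117/ 95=53.86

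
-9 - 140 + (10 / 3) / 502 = -112192 / 753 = -148.99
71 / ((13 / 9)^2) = 5751 / 169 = 34.03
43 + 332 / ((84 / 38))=4057 / 21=193.19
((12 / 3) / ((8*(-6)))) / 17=-1 / 204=-0.00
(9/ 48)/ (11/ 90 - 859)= -135/ 618392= -0.00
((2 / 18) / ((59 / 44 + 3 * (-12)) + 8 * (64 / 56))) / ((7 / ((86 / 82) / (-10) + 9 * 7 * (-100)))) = 56826946 / 14499855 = 3.92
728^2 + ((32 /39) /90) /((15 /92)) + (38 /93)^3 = 529984.12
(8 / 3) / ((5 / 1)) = 8 / 15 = 0.53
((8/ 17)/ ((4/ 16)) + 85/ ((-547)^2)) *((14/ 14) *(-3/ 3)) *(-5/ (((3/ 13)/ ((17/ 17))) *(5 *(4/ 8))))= 16.32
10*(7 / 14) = 5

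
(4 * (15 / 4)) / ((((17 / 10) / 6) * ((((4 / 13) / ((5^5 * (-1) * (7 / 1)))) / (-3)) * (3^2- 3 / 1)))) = 63984375 / 34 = 1881893.38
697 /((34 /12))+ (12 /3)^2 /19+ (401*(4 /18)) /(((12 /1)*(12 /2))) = 1527179 /6156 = 248.08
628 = 628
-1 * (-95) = 95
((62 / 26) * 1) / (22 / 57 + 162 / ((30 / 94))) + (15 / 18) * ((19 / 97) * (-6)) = -177941365 / 182562536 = -0.97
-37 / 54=-0.69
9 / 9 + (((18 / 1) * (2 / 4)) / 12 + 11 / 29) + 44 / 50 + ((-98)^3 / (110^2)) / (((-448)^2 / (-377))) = 566905237 / 179660800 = 3.16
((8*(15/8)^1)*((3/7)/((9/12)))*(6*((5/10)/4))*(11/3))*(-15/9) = -275/7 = -39.29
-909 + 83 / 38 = -34459 / 38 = -906.82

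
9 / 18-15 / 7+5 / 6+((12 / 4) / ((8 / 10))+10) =1087 / 84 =12.94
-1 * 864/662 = -432/331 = -1.31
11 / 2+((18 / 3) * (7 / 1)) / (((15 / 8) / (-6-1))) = -151.30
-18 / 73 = -0.25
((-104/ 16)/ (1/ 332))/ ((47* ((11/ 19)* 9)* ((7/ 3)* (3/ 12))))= -164008/ 10857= -15.11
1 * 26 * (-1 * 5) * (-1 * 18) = 2340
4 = 4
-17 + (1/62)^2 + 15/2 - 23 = -124929/3844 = -32.50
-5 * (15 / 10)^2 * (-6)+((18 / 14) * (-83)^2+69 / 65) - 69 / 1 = 8059731 / 910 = 8856.85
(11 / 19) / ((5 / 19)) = 11 / 5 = 2.20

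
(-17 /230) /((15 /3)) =-17 /1150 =-0.01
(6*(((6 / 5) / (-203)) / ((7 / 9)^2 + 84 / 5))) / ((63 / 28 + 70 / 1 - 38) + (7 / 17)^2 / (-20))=-1404540 / 23600608871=-0.00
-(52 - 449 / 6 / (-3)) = -1385 / 18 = -76.94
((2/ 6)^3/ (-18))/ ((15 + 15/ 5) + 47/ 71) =-71/ 643950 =-0.00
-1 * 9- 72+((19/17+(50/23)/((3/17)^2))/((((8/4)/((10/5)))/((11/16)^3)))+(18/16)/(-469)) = -391783533151/6760083456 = -57.96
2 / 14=1 / 7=0.14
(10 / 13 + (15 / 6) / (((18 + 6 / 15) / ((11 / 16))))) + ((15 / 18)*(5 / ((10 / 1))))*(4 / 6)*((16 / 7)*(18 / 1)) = 3292865 / 267904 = 12.29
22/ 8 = 11/ 4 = 2.75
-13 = -13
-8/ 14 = -4/ 7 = -0.57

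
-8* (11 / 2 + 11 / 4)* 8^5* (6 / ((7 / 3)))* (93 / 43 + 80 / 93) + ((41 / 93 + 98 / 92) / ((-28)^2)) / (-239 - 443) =-1653548669536057913 / 98357996352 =-16811532.68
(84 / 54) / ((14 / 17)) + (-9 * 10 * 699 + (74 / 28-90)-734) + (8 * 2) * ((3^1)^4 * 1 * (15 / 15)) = -62433.47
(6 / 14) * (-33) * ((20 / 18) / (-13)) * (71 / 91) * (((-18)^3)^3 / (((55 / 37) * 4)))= -260544927898368 / 8281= -31462978855.01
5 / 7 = 0.71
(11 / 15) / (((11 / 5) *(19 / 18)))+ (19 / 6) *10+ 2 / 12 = 32.15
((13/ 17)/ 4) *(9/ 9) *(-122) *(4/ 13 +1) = -61/ 2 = -30.50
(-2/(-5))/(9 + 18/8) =8/225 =0.04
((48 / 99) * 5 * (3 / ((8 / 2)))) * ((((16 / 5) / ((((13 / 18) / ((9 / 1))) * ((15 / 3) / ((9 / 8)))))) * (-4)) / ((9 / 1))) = -5184 / 715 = -7.25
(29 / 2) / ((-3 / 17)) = -82.17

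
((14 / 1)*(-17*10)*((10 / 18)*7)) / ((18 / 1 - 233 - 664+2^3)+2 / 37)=123284 / 11601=10.63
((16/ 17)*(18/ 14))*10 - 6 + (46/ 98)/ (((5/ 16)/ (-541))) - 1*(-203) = -2513591/ 4165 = -603.50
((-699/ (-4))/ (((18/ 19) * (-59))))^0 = 1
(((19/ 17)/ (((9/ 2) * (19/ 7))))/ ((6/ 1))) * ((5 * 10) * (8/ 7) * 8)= 3200/ 459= 6.97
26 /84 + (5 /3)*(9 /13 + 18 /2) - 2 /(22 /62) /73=7184315 /438438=16.39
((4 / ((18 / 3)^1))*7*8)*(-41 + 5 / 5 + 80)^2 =179200 / 3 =59733.33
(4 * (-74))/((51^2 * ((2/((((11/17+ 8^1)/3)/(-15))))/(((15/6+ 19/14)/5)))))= 1036/122825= 0.01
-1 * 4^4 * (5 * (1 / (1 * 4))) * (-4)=1280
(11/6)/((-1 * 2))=-11/12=-0.92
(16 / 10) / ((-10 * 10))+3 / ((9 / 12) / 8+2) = 11866 / 8375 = 1.42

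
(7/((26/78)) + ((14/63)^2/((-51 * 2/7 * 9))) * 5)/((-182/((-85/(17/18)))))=42895/4131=10.38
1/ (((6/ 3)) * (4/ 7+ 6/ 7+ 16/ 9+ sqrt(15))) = -6363/ 18731+ 3969 * sqrt(15)/ 37462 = 0.07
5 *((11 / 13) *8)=440 / 13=33.85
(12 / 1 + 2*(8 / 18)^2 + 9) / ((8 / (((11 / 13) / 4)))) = 19063 / 33696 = 0.57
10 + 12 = 22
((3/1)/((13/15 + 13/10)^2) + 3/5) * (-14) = -14658/845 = -17.35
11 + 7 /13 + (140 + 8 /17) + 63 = 215.01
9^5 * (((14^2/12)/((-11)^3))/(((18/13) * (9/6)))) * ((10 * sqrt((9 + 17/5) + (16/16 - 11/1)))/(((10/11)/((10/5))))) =-1857492 * sqrt(15)/605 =-11890.97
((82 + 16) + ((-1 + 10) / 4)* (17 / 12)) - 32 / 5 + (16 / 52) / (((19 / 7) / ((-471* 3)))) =-1292119 / 19760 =-65.39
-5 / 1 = -5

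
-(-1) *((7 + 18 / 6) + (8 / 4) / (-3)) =28 / 3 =9.33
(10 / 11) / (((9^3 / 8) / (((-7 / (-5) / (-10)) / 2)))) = -28 / 40095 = -0.00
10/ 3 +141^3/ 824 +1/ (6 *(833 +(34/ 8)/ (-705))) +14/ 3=6600371946239/ 1935611432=3409.97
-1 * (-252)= 252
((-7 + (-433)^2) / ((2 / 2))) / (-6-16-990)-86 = -137257 / 506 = -271.26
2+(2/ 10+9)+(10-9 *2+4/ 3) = 68/ 15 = 4.53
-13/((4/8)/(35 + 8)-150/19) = 21242/12881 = 1.65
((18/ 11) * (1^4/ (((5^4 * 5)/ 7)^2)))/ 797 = 882/ 85615234375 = 0.00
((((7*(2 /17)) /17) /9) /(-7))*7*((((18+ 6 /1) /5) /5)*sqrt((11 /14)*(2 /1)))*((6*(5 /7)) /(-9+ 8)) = 32*sqrt(77) /10115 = 0.03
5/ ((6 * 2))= 5/ 12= 0.42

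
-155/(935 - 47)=-0.17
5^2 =25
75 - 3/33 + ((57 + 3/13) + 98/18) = 177071/1287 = 137.58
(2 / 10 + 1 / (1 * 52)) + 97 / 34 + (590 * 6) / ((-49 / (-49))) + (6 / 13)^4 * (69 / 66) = 378469446653 / 106818140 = 3543.12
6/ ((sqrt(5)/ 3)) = 18 * sqrt(5)/ 5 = 8.05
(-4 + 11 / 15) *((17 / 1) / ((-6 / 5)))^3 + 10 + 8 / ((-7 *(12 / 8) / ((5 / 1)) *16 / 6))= 42167855 / 4536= 9296.26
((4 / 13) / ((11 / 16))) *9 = 576 / 143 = 4.03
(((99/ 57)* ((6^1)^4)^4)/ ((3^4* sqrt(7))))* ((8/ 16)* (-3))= -1724011610112* sqrt(7)/ 133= -34295533667.25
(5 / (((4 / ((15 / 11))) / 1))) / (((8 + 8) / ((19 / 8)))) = 1425 / 5632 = 0.25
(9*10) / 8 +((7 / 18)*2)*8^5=917909 / 36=25497.47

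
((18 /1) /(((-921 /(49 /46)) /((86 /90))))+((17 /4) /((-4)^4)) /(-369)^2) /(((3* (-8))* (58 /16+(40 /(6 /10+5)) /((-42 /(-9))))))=4798321992919 /29845336031861760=0.00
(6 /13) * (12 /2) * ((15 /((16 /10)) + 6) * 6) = 3321 /13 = 255.46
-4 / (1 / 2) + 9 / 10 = -71 / 10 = -7.10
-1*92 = -92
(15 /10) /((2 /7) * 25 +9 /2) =21 /163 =0.13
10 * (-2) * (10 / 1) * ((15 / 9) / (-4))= 250 / 3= 83.33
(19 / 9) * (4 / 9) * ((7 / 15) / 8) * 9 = 133 / 270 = 0.49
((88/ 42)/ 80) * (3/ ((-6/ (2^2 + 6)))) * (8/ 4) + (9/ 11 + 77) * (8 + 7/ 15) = 507121/ 770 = 658.60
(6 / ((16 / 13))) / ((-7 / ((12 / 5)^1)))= -117 / 70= -1.67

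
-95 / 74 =-1.28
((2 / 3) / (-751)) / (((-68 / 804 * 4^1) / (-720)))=-24120 / 12767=-1.89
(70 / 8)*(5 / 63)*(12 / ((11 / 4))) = 100 / 33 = 3.03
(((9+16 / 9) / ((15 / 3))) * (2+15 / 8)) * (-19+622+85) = 258602 / 45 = 5746.71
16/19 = 0.84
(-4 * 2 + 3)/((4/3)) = -15/4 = -3.75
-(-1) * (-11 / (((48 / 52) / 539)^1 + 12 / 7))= -77077 / 12024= -6.41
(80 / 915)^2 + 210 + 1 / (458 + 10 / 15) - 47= 7511633555 / 46080864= 163.01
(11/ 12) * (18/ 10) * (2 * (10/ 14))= 33/ 14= 2.36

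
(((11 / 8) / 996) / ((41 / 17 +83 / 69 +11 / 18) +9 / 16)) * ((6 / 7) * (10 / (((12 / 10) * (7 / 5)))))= 146625 / 99678103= 0.00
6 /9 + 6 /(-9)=0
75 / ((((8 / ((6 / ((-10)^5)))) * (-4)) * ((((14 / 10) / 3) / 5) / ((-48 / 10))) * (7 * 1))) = -81 / 78400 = -0.00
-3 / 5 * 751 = -2253 / 5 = -450.60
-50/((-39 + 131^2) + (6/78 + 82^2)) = -650/309999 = -0.00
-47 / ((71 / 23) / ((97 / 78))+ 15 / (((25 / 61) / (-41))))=524285 / 16711503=0.03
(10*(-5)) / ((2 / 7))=-175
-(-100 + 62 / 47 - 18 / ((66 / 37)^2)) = 1186739 / 11374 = 104.34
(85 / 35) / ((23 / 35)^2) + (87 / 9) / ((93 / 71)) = 1919236 / 147591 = 13.00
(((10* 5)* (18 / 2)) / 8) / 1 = 225 / 4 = 56.25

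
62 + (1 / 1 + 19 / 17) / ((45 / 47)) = 5458 / 85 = 64.21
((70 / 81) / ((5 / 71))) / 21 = 142 / 243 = 0.58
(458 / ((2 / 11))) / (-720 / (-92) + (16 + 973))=57937 / 22927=2.53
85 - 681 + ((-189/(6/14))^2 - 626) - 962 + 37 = 192334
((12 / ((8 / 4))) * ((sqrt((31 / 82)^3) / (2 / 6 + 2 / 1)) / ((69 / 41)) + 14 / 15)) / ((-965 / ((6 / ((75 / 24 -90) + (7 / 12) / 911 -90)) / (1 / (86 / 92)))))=0.00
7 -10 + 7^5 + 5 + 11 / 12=201719 / 12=16809.92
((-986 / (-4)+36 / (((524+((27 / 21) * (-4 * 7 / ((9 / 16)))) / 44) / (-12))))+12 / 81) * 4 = 12716834 / 12933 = 983.29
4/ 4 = 1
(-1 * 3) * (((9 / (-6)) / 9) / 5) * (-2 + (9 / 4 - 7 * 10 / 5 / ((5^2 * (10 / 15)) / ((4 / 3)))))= -87 / 1000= -0.09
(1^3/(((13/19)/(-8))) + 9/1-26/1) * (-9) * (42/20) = 542.28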